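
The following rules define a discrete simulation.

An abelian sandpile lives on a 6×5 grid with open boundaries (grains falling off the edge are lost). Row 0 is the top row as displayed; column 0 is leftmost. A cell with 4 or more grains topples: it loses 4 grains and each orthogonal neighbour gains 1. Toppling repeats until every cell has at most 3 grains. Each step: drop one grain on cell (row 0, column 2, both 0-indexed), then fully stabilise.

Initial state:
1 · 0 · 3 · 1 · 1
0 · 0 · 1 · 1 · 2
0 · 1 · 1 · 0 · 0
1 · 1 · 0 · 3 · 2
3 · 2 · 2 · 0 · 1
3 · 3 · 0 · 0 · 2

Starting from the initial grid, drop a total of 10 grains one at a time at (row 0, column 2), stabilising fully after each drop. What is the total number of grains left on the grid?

41

k=0  1 · 0 · 3 · 1 · 1
0 · 0 · 1 · 1 · 2
0 · 1 · 1 · 0 · 0
1 · 1 · 0 · 3 · 2
3 · 2 · 2 · 0 · 1
3 · 3 · 0 · 0 · 2
k=1  1 · 1 · 0 · 2 · 1
0 · 0 · 2 · 1 · 2
0 · 1 · 1 · 0 · 0
1 · 1 · 0 · 3 · 2
3 · 2 · 2 · 0 · 1
3 · 3 · 0 · 0 · 2
k=2  1 · 1 · 1 · 2 · 1
0 · 0 · 2 · 1 · 2
0 · 1 · 1 · 0 · 0
1 · 1 · 0 · 3 · 2
3 · 2 · 2 · 0 · 1
3 · 3 · 0 · 0 · 2
k=3  1 · 1 · 2 · 2 · 1
0 · 0 · 2 · 1 · 2
0 · 1 · 1 · 0 · 0
1 · 1 · 0 · 3 · 2
3 · 2 · 2 · 0 · 1
3 · 3 · 0 · 0 · 2
k=4  1 · 1 · 3 · 2 · 1
0 · 0 · 2 · 1 · 2
0 · 1 · 1 · 0 · 0
1 · 1 · 0 · 3 · 2
3 · 2 · 2 · 0 · 1
3 · 3 · 0 · 0 · 2
k=5  1 · 2 · 0 · 3 · 1
0 · 0 · 3 · 1 · 2
0 · 1 · 1 · 0 · 0
1 · 1 · 0 · 3 · 2
3 · 2 · 2 · 0 · 1
3 · 3 · 0 · 0 · 2
k=6  1 · 2 · 1 · 3 · 1
0 · 0 · 3 · 1 · 2
0 · 1 · 1 · 0 · 0
1 · 1 · 0 · 3 · 2
3 · 2 · 2 · 0 · 1
3 · 3 · 0 · 0 · 2
k=7  1 · 2 · 2 · 3 · 1
0 · 0 · 3 · 1 · 2
0 · 1 · 1 · 0 · 0
1 · 1 · 0 · 3 · 2
3 · 2 · 2 · 0 · 1
3 · 3 · 0 · 0 · 2
k=8  1 · 2 · 3 · 3 · 1
0 · 0 · 3 · 1 · 2
0 · 1 · 1 · 0 · 0
1 · 1 · 0 · 3 · 2
3 · 2 · 2 · 0 · 1
3 · 3 · 0 · 0 · 2
k=9  1 · 3 · 2 · 0 · 2
0 · 1 · 0 · 3 · 2
0 · 1 · 2 · 0 · 0
1 · 1 · 0 · 3 · 2
3 · 2 · 2 · 0 · 1
3 · 3 · 0 · 0 · 2
k=10  1 · 3 · 3 · 0 · 2
0 · 1 · 0 · 3 · 2
0 · 1 · 2 · 0 · 0
1 · 1 · 0 · 3 · 2
3 · 2 · 2 · 0 · 1
3 · 3 · 0 · 0 · 2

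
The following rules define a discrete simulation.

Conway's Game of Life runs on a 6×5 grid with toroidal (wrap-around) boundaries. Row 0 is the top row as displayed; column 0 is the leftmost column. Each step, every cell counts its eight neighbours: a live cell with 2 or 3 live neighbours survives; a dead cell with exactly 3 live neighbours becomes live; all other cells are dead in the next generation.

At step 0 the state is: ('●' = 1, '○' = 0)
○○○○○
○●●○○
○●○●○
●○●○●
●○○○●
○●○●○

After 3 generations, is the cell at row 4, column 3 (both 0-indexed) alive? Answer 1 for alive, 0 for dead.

t=0: ○○○○○
○●●○○
○●○●○
●○●○●
●○○○●
○●○●○
t=1: ○●○○○
○●●○○
○○○●●
○○●○○
○○●○○
●○○○●
t=2: ○●●○○
●●●●○
○●○●○
○○●○○
○●○●○
●●○○○
t=3: ○○○●●
●○○●●
●○○●●
○●○●○
●●○○○
●○○○○

0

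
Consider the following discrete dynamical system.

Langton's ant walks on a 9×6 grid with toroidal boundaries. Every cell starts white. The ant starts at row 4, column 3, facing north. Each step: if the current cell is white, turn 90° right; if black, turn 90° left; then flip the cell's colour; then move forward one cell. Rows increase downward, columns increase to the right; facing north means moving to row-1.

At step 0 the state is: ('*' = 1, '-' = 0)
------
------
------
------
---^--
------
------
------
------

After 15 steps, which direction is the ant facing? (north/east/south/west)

gen 0: ------
------
------
------
---^--
------
------
------
------
gen 1: ------
------
------
------
---*>-
------
------
------
------
gen 2: ------
------
------
------
---**-
----v-
------
------
------
gen 3: ------
------
------
------
---**-
---<*-
------
------
------
gen 4: ------
------
------
------
---^*-
---**-
------
------
------
gen 5: ------
------
------
------
--<-*-
---**-
------
------
------
gen 6: ------
------
------
--^---
--*-*-
---**-
------
------
------
gen 7: ------
------
------
--*>--
--*-*-
---**-
------
------
------
gen 8: ------
------
------
--**--
--*v*-
---**-
------
------
------
gen 9: ------
------
------
--**--
--<**-
---**-
------
------
------
gen 10: ------
------
------
--**--
---**-
--v**-
------
------
------
gen 11: ------
------
------
--**--
---**-
-<***-
------
------
------
gen 12: ------
------
------
--**--
-^-**-
-****-
------
------
------
gen 13: ------
------
------
--**--
-*>**-
-****-
------
------
------
gen 14: ------
------
------
--**--
-****-
-*v**-
------
------
------
gen 15: ------
------
------
--**--
-****-
-*->*-
------
------
------

east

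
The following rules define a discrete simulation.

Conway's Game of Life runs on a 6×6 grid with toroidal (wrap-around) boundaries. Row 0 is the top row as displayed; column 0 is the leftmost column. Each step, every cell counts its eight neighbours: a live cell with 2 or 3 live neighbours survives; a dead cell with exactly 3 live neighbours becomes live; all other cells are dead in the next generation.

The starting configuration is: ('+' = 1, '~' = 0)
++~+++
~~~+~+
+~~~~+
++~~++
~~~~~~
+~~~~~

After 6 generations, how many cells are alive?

step 0: ++~+++
~~~+~+
+~~~~+
++~~++
~~~~~~
+~~~~~
step 1: ~+++~~
~+++~~
~+~~~~
~+~~+~
~+~~~~
++~~+~
step 2: ~~~~+~
+~~+~~
++~+~~
+++~~~
~++~~+
+~~+~~
step 3: ~~~+++
++++++
~~~+~+
~~~+~+
~~~+~+
++++++
step 4: ~~~~~~
~+~~~~
~+~~~~
+~++~+
~+~~~~
~+~~~~
step 5: ~~~~~~
~~~~~~
~+~~~~
+~+~~~
~+~~~~
~~~~~~
step 6: ~~~~~~
~~~~~~
~+~~~~
+~+~~~
~+~~~~
~~~~~~

4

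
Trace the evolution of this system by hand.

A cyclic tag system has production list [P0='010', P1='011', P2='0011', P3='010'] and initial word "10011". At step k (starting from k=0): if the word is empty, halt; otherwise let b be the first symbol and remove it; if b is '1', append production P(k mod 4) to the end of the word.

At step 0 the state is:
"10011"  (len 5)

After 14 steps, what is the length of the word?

10

t=0: "10011"  (len 5)
t=1: "0011010"  (len 7)
t=2: "011010"  (len 6)
t=3: "11010"  (len 5)
t=4: "1010010"  (len 7)
t=5: "010010010"  (len 9)
t=6: "10010010"  (len 8)
t=7: "00100100011"  (len 11)
t=8: "0100100011"  (len 10)
t=9: "100100011"  (len 9)
t=10: "00100011011"  (len 11)
t=11: "0100011011"  (len 10)
t=12: "100011011"  (len 9)
t=13: "00011011010"  (len 11)
t=14: "0011011010"  (len 10)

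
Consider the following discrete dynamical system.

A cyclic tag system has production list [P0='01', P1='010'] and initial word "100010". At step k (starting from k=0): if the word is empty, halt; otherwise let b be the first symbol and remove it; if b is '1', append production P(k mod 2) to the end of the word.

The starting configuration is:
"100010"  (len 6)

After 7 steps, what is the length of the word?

3

[0] "100010"  (len 6)
[1] "0001001"  (len 7)
[2] "001001"  (len 6)
[3] "01001"  (len 5)
[4] "1001"  (len 4)
[5] "00101"  (len 5)
[6] "0101"  (len 4)
[7] "101"  (len 3)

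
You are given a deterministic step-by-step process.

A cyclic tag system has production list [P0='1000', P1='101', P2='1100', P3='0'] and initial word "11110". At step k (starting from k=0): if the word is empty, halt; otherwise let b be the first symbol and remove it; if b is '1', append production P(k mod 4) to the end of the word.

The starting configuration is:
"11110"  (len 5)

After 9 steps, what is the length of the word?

t=0: "11110"  (len 5)
t=1: "11101000"  (len 8)
t=2: "1101000101"  (len 10)
t=3: "1010001011100"  (len 13)
t=4: "0100010111000"  (len 13)
t=5: "100010111000"  (len 12)
t=6: "00010111000101"  (len 14)
t=7: "0010111000101"  (len 13)
t=8: "010111000101"  (len 12)
t=9: "10111000101"  (len 11)

11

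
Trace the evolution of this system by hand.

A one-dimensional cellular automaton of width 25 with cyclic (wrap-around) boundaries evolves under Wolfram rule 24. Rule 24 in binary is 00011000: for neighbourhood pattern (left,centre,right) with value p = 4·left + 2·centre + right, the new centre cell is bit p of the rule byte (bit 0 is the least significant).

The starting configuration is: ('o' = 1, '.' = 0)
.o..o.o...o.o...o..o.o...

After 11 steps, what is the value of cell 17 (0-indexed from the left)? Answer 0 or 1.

1

t=0: .o..o.o...o.o...o..o.o...
t=1: ..o....o.....o...o....o..
t=2: ...o....o.....o...o....o.
t=3: ....o....o.....o...o....o
t=4: o....o....o.....o...o....
t=5: .o....o....o.....o...o...
t=6: ..o....o....o.....o...o..
t=7: ...o....o....o.....o...o.
t=8: ....o....o....o.....o...o
t=9: o....o....o....o.....o...
t=10: .o....o....o....o.....o..
t=11: ..o....o....o....o.....o.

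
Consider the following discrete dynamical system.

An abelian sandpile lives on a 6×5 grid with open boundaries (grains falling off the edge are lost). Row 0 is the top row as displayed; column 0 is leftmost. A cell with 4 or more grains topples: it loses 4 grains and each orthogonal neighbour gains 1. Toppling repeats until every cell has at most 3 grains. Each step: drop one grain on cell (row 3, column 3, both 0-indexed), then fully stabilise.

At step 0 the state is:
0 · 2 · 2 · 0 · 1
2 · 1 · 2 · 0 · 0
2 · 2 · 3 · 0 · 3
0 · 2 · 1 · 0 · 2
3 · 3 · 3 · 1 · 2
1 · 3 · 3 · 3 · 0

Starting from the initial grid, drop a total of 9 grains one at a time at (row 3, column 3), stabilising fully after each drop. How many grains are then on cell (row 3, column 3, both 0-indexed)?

gen 0: 0 · 2 · 2 · 0 · 1
2 · 1 · 2 · 0 · 0
2 · 2 · 3 · 0 · 3
0 · 2 · 1 · 0 · 2
3 · 3 · 3 · 1 · 2
1 · 3 · 3 · 3 · 0
gen 1: 0 · 2 · 2 · 0 · 1
2 · 1 · 2 · 0 · 0
2 · 2 · 3 · 0 · 3
0 · 2 · 1 · 1 · 2
3 · 3 · 3 · 1 · 2
1 · 3 · 3 · 3 · 0
gen 2: 0 · 2 · 2 · 0 · 1
2 · 1 · 2 · 0 · 0
2 · 2 · 3 · 0 · 3
0 · 2 · 1 · 2 · 2
3 · 3 · 3 · 1 · 2
1 · 3 · 3 · 3 · 0
gen 3: 0 · 2 · 2 · 0 · 1
2 · 1 · 2 · 0 · 0
2 · 2 · 3 · 0 · 3
0 · 2 · 1 · 3 · 2
3 · 3 · 3 · 1 · 2
1 · 3 · 3 · 3 · 0
gen 4: 0 · 2 · 2 · 0 · 1
2 · 1 · 2 · 0 · 0
2 · 2 · 3 · 1 · 3
0 · 2 · 2 · 0 · 3
3 · 3 · 3 · 2 · 2
1 · 3 · 3 · 3 · 0
gen 5: 0 · 2 · 2 · 0 · 1
2 · 1 · 2 · 0 · 0
2 · 2 · 3 · 1 · 3
0 · 2 · 2 · 1 · 3
3 · 3 · 3 · 2 · 2
1 · 3 · 3 · 3 · 0
gen 6: 0 · 2 · 2 · 0 · 1
2 · 1 · 2 · 0 · 0
2 · 2 · 3 · 1 · 3
0 · 2 · 2 · 2 · 3
3 · 3 · 3 · 2 · 2
1 · 3 · 3 · 3 · 0
gen 7: 0 · 2 · 2 · 0 · 1
2 · 1 · 2 · 0 · 0
2 · 2 · 3 · 1 · 3
0 · 2 · 2 · 3 · 3
3 · 3 · 3 · 2 · 2
1 · 3 · 3 · 3 · 0
gen 8: 0 · 2 · 2 · 0 · 1
2 · 1 · 2 · 0 · 1
2 · 2 · 3 · 3 · 0
0 · 2 · 3 · 1 · 1
3 · 3 · 3 · 3 · 3
1 · 3 · 3 · 3 · 0
gen 9: 0 · 2 · 2 · 0 · 1
2 · 1 · 2 · 0 · 1
2 · 2 · 3 · 3 · 0
0 · 2 · 3 · 2 · 1
3 · 3 · 3 · 3 · 3
1 · 3 · 3 · 3 · 0

2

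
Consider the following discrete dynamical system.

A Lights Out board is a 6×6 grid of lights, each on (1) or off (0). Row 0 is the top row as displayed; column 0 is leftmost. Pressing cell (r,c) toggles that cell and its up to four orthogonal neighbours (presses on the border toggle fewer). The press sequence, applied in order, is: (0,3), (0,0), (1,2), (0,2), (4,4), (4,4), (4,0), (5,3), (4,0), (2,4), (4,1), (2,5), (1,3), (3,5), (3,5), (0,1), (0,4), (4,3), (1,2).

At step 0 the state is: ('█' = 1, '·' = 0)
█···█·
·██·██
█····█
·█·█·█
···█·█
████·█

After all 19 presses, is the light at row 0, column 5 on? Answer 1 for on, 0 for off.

1

0) █···█·
·██·██
█····█
·█·█·█
···█·█
████·█
1) █·██··
·█████
█····█
·█·█·█
···█·█
████·█
2) ·███··
██████
█····█
·█·█·█
···█·█
████·█
3) ·█·█··
█···██
█·█··█
·█·█·█
···█·█
████·█
4) ··█···
█·█·██
█·█··█
·█·█·█
···█·█
████·█
5) ··█···
█·█·██
█·█··█
·█·███
····█·
██████
6) ··█···
█·█·██
█·█··█
·█·█·█
···█·█
████·█
7) ··█···
█·█·██
█·█··█
██·█·█
██·█·█
·███·█
8) ··█···
█·█·██
█·█··█
██·█·█
██···█
·█··██
9) ··█···
█·█·██
█·█··█
·█·█·█
·····█
██··██
10) ··█···
█·█··█
█·███·
·█·███
·····█
██··██
11) ··█···
█·█··█
█·███·
···███
███··█
█···██
12) ··█···
█·█···
█·██·█
···██·
███··█
█···██
13) ··██··
█··██·
█·█··█
···██·
███··█
█···██
14) ··██··
█··██·
█·█···
···█·█
███···
█···██
15) ··██··
█··██·
█·█··█
···██·
███··█
█···██
16) ██·█··
██·██·
█·█··█
···██·
███··█
█···██
17) ██··██
██·█··
█·█··█
···██·
███··█
█···██
18) ██··██
██·█··
█·█··█
····█·
██·███
█··███
19) ███·██
█·█···
█····█
····█·
██·███
█··███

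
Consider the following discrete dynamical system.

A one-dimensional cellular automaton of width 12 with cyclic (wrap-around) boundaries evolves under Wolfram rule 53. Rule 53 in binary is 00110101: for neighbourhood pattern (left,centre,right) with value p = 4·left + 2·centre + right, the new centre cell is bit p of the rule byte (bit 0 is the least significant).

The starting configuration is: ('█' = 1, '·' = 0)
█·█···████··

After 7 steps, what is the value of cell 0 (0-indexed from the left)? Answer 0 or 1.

step 0: █·█···████··
step 1: █████·····█·
step 2: ·····████·██
step 3: ████·····█··
step 4: ····████·██·
step 5: ███·····█··█
step 6: ···████·██··
step 7: ██·····█··██

1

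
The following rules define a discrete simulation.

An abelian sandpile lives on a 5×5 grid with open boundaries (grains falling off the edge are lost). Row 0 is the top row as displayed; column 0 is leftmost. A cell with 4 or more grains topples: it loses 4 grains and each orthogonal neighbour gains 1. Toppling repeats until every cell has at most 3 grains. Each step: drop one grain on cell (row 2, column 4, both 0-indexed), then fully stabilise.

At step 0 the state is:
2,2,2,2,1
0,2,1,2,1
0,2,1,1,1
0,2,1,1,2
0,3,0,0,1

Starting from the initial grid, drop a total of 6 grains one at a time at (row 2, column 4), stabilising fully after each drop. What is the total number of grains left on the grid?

[0] 2,2,2,2,1
0,2,1,2,1
0,2,1,1,1
0,2,1,1,2
0,3,0,0,1
[1] 2,2,2,2,1
0,2,1,2,1
0,2,1,1,2
0,2,1,1,2
0,3,0,0,1
[2] 2,2,2,2,1
0,2,1,2,1
0,2,1,1,3
0,2,1,1,2
0,3,0,0,1
[3] 2,2,2,2,1
0,2,1,2,2
0,2,1,2,0
0,2,1,1,3
0,3,0,0,1
[4] 2,2,2,2,1
0,2,1,2,2
0,2,1,2,1
0,2,1,1,3
0,3,0,0,1
[5] 2,2,2,2,1
0,2,1,2,2
0,2,1,2,2
0,2,1,1,3
0,3,0,0,1
[6] 2,2,2,2,1
0,2,1,2,2
0,2,1,2,3
0,2,1,1,3
0,3,0,0,1

35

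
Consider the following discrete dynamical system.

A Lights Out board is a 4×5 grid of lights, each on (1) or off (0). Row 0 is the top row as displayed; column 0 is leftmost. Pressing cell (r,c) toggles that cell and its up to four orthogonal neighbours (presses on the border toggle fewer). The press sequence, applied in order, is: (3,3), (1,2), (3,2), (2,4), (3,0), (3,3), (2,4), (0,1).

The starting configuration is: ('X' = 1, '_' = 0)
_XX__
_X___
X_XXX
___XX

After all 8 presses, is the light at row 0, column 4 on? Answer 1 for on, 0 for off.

gen 0: _XX__
_X___
X_XXX
___XX
gen 1: _XX__
_X___
X_X_X
__X__
gen 2: _X___
__XX_
X___X
__X__
gen 3: _X___
__XX_
X_X_X
_X_X_
gen 4: _X___
__XXX
X_XX_
_X_XX
gen 5: _X___
__XXX
__XX_
X__XX
gen 6: _X___
__XXX
__X__
X_X__
gen 7: _X___
__XX_
__XXX
X_X_X
gen 8: X_X__
_XXX_
__XXX
X_X_X

0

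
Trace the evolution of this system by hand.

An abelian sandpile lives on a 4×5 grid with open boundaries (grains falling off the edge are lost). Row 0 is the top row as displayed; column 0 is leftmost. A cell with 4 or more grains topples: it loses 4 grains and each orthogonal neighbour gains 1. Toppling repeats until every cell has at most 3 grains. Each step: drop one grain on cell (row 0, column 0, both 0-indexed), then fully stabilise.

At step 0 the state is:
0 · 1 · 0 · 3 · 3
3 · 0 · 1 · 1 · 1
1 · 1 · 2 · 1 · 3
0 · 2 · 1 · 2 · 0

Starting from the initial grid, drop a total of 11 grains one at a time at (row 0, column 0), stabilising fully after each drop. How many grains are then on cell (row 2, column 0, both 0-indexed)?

[0] 0 · 1 · 0 · 3 · 3
3 · 0 · 1 · 1 · 1
1 · 1 · 2 · 1 · 3
0 · 2 · 1 · 2 · 0
[1] 1 · 1 · 0 · 3 · 3
3 · 0 · 1 · 1 · 1
1 · 1 · 2 · 1 · 3
0 · 2 · 1 · 2 · 0
[2] 2 · 1 · 0 · 3 · 3
3 · 0 · 1 · 1 · 1
1 · 1 · 2 · 1 · 3
0 · 2 · 1 · 2 · 0
[3] 3 · 1 · 0 · 3 · 3
3 · 0 · 1 · 1 · 1
1 · 1 · 2 · 1 · 3
0 · 2 · 1 · 2 · 0
[4] 1 · 2 · 0 · 3 · 3
0 · 1 · 1 · 1 · 1
2 · 1 · 2 · 1 · 3
0 · 2 · 1 · 2 · 0
[5] 2 · 2 · 0 · 3 · 3
0 · 1 · 1 · 1 · 1
2 · 1 · 2 · 1 · 3
0 · 2 · 1 · 2 · 0
[6] 3 · 2 · 0 · 3 · 3
0 · 1 · 1 · 1 · 1
2 · 1 · 2 · 1 · 3
0 · 2 · 1 · 2 · 0
[7] 0 · 3 · 0 · 3 · 3
1 · 1 · 1 · 1 · 1
2 · 1 · 2 · 1 · 3
0 · 2 · 1 · 2 · 0
[8] 1 · 3 · 0 · 3 · 3
1 · 1 · 1 · 1 · 1
2 · 1 · 2 · 1 · 3
0 · 2 · 1 · 2 · 0
[9] 2 · 3 · 0 · 3 · 3
1 · 1 · 1 · 1 · 1
2 · 1 · 2 · 1 · 3
0 · 2 · 1 · 2 · 0
[10] 3 · 3 · 0 · 3 · 3
1 · 1 · 1 · 1 · 1
2 · 1 · 2 · 1 · 3
0 · 2 · 1 · 2 · 0
[11] 1 · 0 · 1 · 3 · 3
2 · 2 · 1 · 1 · 1
2 · 1 · 2 · 1 · 3
0 · 2 · 1 · 2 · 0

2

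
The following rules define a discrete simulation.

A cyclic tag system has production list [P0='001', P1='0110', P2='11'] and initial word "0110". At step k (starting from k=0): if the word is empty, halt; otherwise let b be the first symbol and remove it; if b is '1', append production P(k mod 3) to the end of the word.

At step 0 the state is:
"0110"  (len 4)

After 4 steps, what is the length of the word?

6

t=0: "0110"  (len 4)
t=1: "110"  (len 3)
t=2: "100110"  (len 6)
t=3: "0011011"  (len 7)
t=4: "011011"  (len 6)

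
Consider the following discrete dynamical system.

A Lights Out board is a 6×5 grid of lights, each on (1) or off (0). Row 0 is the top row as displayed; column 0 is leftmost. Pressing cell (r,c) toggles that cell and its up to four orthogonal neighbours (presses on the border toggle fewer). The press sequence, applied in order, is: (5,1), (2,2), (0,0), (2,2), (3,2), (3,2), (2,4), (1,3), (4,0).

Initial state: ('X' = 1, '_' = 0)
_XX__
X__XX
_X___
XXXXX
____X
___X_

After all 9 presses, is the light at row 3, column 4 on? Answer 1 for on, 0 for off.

t=0: _XX__
X__XX
_X___
XXXXX
____X
___X_
t=1: _XX__
X__XX
_X___
XXXXX
_X__X
XXXX_
t=2: _XX__
X_XXX
__XX_
XX_XX
_X__X
XXXX_
t=3: X_X__
__XXX
__XX_
XX_XX
_X__X
XXXX_
t=4: X_X__
___XX
_X___
XXXXX
_X__X
XXXX_
t=5: X_X__
___XX
_XX__
X___X
_XX_X
XXXX_
t=6: X_X__
___XX
_X___
XXXXX
_X__X
XXXX_
t=7: X_X__
___X_
_X_XX
XXXX_
_X__X
XXXX_
t=8: X_XX_
__X_X
_X__X
XXXX_
_X__X
XXXX_
t=9: X_XX_
__X_X
_X__X
_XXX_
X___X
_XXX_

0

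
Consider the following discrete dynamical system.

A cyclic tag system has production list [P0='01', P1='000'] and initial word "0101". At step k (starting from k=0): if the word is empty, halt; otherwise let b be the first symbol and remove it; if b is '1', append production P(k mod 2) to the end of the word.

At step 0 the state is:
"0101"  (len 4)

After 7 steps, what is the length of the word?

3

[0] "0101"  (len 4)
[1] "101"  (len 3)
[2] "01000"  (len 5)
[3] "1000"  (len 4)
[4] "000000"  (len 6)
[5] "00000"  (len 5)
[6] "0000"  (len 4)
[7] "000"  (len 3)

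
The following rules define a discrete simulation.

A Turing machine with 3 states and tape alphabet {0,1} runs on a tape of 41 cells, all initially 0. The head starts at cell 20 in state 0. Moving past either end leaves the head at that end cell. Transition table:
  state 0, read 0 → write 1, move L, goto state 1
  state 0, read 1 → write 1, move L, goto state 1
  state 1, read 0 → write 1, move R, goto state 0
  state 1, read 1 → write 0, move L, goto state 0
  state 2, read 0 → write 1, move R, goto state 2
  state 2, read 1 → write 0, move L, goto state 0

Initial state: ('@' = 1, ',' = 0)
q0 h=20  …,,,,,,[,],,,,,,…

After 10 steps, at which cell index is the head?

16

gen 0: q0 h=20  …,,,,,,[,],,,,,,…
gen 1: q1 h=19  …,,,,,,[,]@,,,,,…
gen 2: q0 h=20  …,,,,,@[@],,,,,,…
gen 3: q1 h=19  …,,,,,,[@]@,,,,,…
gen 4: q0 h=18  …,,,,,,[,],@,,,,…
gen 5: q1 h=17  …,,,,,,[,]@,@,,,…
gen 6: q0 h=18  …,,,,,@[@],@,,,,…
gen 7: q1 h=17  …,,,,,,[@]@,@,,,…
gen 8: q0 h=16  …,,,,,,[,],@,@,,…
gen 9: q1 h=15  …,,,,,,[,]@,@,@,…
gen 10: q0 h=16  …,,,,,@[@],@,@,,…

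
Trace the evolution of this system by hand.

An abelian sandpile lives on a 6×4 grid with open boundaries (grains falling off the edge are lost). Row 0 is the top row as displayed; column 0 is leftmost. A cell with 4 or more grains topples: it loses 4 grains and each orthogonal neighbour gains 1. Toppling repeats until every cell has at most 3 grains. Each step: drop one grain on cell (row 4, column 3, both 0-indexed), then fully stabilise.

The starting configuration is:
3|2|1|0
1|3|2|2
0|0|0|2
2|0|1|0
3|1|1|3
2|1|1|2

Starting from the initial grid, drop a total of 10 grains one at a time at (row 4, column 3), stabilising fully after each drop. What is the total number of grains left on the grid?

38

t=0: 3|2|1|0
1|3|2|2
0|0|0|2
2|0|1|0
3|1|1|3
2|1|1|2
t=1: 3|2|1|0
1|3|2|2
0|0|0|2
2|0|1|1
3|1|2|0
2|1|1|3
t=2: 3|2|1|0
1|3|2|2
0|0|0|2
2|0|1|1
3|1|2|1
2|1|1|3
t=3: 3|2|1|0
1|3|2|2
0|0|0|2
2|0|1|1
3|1|2|2
2|1|1|3
t=4: 3|2|1|0
1|3|2|2
0|0|0|2
2|0|1|1
3|1|2|3
2|1|1|3
t=5: 3|2|1|0
1|3|2|2
0|0|0|2
2|0|1|2
3|1|3|1
2|1|2|0
t=6: 3|2|1|0
1|3|2|2
0|0|0|2
2|0|1|2
3|1|3|2
2|1|2|0
t=7: 3|2|1|0
1|3|2|2
0|0|0|2
2|0|1|2
3|1|3|3
2|1|2|0
t=8: 3|2|1|0
1|3|2|2
0|0|0|2
2|0|2|3
3|2|0|1
2|1|3|1
t=9: 3|2|1|0
1|3|2|2
0|0|0|2
2|0|2|3
3|2|0|2
2|1|3|1
t=10: 3|2|1|0
1|3|2|2
0|0|0|2
2|0|2|3
3|2|0|3
2|1|3|1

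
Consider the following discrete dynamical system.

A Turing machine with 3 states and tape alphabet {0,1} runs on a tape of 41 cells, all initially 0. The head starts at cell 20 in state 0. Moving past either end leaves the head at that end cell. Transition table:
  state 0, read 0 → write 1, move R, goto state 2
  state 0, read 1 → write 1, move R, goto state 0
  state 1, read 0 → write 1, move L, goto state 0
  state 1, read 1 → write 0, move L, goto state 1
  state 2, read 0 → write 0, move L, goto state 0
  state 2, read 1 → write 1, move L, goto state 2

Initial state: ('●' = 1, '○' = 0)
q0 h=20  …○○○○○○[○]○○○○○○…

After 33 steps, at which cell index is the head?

31

step 0: q0 h=20  …○○○○○○[○]○○○○○○…
step 1: q2 h=21  …○○○○○●[○]○○○○○○…
step 2: q0 h=20  …○○○○○○[●]○○○○○○…
step 3: q0 h=21  …○○○○○●[○]○○○○○○…
step 4: q2 h=22  …○○○○●●[○]○○○○○○…
step 5: q0 h=21  …○○○○○●[●]○○○○○○…
step 6: q0 h=22  …○○○○●●[○]○○○○○○…
step 7: q2 h=23  …○○○●●●[○]○○○○○○…
step 8: q0 h=22  …○○○○●●[●]○○○○○○…
step 9: q0 h=23  …○○○●●●[○]○○○○○○…
step 10: q2 h=24  …○○●●●●[○]○○○○○○…
step 11: q0 h=23  …○○○●●●[●]○○○○○○…
step 12: q0 h=24  …○○●●●●[○]○○○○○○…
step 13: q2 h=25  …○●●●●●[○]○○○○○○…
step 14: q0 h=24  …○○●●●●[●]○○○○○○…
step 15: q0 h=25  …○●●●●●[○]○○○○○○…
step 16: q2 h=26  …●●●●●●[○]○○○○○○…
step 17: q0 h=25  …○●●●●●[●]○○○○○○…
step 18: q0 h=26  …●●●●●●[○]○○○○○○…
step 19: q2 h=27  …●●●●●●[○]○○○○○○…
step 20: q0 h=26  …●●●●●●[●]○○○○○○…
step 21: q0 h=27  …●●●●●●[○]○○○○○○…
step 22: q2 h=28  …●●●●●●[○]○○○○○○…
step 23: q0 h=27  …●●●●●●[●]○○○○○○…
step 24: q0 h=28  …●●●●●●[○]○○○○○○…
step 25: q2 h=29  …●●●●●●[○]○○○○○○…
step 26: q0 h=28  …●●●●●●[●]○○○○○○…
step 27: q0 h=29  …●●●●●●[○]○○○○○○…
step 28: q2 h=30  …●●●●●●[○]○○○○○○…
step 29: q0 h=29  …●●●●●●[●]○○○○○○…
step 30: q0 h=30  …●●●●●●[○]○○○○○○…
step 31: q2 h=31  …●●●●●●[○]○○○○○○…
step 32: q0 h=30  …●●●●●●[●]○○○○○○…
step 33: q0 h=31  …●●●●●●[○]○○○○○○…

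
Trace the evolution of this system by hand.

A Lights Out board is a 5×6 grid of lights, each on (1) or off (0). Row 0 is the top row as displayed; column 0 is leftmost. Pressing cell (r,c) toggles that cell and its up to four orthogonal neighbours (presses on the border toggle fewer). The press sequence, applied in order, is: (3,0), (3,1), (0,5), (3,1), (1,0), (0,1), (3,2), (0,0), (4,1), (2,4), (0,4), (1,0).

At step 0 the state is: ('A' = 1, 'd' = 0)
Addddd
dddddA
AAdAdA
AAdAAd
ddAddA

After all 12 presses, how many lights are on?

12

gen 0: Addddd
dddddA
AAdAdA
AAdAAd
ddAddA
gen 1: Addddd
dddddA
dAdAdA
dddAAd
AdAddA
gen 2: Addddd
dddddA
dddAdA
AAAAAd
AAAddA
gen 3: AdddAA
dddddd
dddAdA
AAAAAd
AAAddA
gen 4: AdddAA
dddddd
dAdAdA
dddAAd
AdAddA
gen 5: ddddAA
AAdddd
AAdAdA
dddAAd
AdAddA
gen 6: AAAdAA
Addddd
AAdAdA
dddAAd
AdAddA
gen 7: AAAdAA
Addddd
AAAAdA
dAAdAd
AddddA
gen 8: ddAdAA
dddddd
AAAAdA
dAAdAd
AddddA
gen 9: ddAdAA
dddddd
AAAAdA
ddAdAd
dAAddA
gen 10: ddAdAA
ddddAd
AAAdAd
ddAddd
dAAddA
gen 11: ddAAdd
dddddd
AAAdAd
ddAddd
dAAddA
gen 12: AdAAdd
AAdddd
dAAdAd
ddAddd
dAAddA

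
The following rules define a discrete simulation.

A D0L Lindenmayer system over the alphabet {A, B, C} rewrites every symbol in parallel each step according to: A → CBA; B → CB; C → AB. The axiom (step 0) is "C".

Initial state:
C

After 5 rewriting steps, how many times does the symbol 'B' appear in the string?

25

gen 0: C
gen 1: AB
gen 2: CBACB
gen 3: ABCBCBAABCB
gen 4: CBACBABCBABCBCBACBACBABCB
gen 5: ABCBCBAABCBCBACBABCBCBACBABCBABCBCBAABCBCBAABCBCBACBABCB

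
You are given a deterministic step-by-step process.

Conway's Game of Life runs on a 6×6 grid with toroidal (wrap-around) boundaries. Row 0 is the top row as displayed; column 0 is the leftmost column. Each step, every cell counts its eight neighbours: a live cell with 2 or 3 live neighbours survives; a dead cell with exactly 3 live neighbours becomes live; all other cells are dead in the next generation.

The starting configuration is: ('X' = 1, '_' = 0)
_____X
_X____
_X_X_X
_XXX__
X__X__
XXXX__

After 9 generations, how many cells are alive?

0) _____X
_X____
_X_X_X
_XXX__
X__X__
XXXX__
1) ______
__X_X_
_X_XX_
_X_X__
X___X_
XXXXXX
2) X_____
__X_X_
_X__X_
XX_X_X
______
XXXXX_
3) X___X_
_X_X_X
_X__X_
XXX_XX
______
XXXX_X
4) ______
_XXX_X
______
XXXXXX
______
XXXXXX
5) ______
__X___
______
XXXXXX
______
XXXXXX
6) X___XX
______
X___XX
XXXXXX
______
XXXXXX
7) __X___
______
__X___
_XXX__
______
_XXX__
8) _XXX__
______
_XXX__
_XXX__
______
_XXX__
9) _X_X__
______
_X_X__
_X_X__
______
_X_X__

8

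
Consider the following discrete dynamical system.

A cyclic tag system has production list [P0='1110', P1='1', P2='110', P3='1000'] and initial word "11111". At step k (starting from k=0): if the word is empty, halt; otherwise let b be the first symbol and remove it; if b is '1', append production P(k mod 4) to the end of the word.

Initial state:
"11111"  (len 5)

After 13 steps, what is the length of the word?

t=0: "11111"  (len 5)
t=1: "11111110"  (len 8)
t=2: "11111101"  (len 8)
t=3: "1111101110"  (len 10)
t=4: "1111011101000"  (len 13)
t=5: "1110111010001110"  (len 16)
t=6: "1101110100011101"  (len 16)
t=7: "101110100011101110"  (len 18)
t=8: "011101000111011101000"  (len 21)
t=9: "11101000111011101000"  (len 20)
t=10: "11010001110111010001"  (len 20)
t=11: "1010001110111010001110"  (len 22)
t=12: "0100011101110100011101000"  (len 25)
t=13: "100011101110100011101000"  (len 24)

24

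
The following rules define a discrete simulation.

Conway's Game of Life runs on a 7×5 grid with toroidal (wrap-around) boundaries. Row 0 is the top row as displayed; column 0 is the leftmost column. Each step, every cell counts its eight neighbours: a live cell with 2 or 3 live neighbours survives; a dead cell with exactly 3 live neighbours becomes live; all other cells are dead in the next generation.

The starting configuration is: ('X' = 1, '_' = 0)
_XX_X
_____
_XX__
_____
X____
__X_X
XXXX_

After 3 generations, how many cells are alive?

gen 0: _XX_X
_____
_XX__
_____
X____
__X_X
XXXX_
gen 1: ____X
X__X_
_____
_X___
_____
__X_X
_____
gen 2: ____X
____X
_____
_____
_____
_____
___X_
gen 3: ___XX
_____
_____
_____
_____
_____
_____

2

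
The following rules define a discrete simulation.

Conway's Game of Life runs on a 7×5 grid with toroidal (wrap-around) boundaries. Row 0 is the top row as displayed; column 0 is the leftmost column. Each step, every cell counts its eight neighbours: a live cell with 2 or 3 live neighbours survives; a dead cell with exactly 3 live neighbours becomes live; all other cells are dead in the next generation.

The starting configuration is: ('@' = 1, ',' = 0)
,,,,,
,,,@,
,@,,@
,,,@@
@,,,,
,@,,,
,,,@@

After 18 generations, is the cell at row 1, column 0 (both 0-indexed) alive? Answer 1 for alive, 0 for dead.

k=0  ,,,,,
,,,@,
,@,,@
,,,@@
@,,,,
,@,,,
,,,@@
k=1  ,,,@@
,,,,,
@,@,@
,,,@@
@,,,@
@,,,@
,,,,,
k=2  ,,,,,
@,,,,
@,,,@
,@,,,
,,,,,
@,,,@
@,,@,
k=3  ,,,,@
@,,,@
@@,,@
@,,,,
@,,,,
@,,,@
@,,,,
k=4  ,,,,@
,@,@,
,@,,,
,,,,,
@@,,,
@@,,@
@,,,,
k=5  @,,,@
@,@,,
,,@,,
@@,,,
,@,,@
,,,,@
,@,,,
k=6  @,,,@
@,,@@
@,@,,
@@@,,
,@,,@
,,,,,
,,,,@
k=7  ,,,,,
,,,@,
,,@,,
,,@@@
,@@,,
@,,,,
@,,,@
k=8  ,,,,@
,,,,,
,,@,@
,,,,,
@@@,@
@,,,@
@,,,@
k=9  @,,,@
,,,@,
,,,,,
,,@,@
,@,@@
,,,,,
,,,@,
k=10  ,,,@@
,,,,@
,,,@,
@,@,@
@,@@@
,,@@@
,,,,@
k=11  @,,@@
,,,,@
@,,@,
@,@,,
,,,,,
,@@,,
@,@,,
k=12  @@,@,
,,,,,
@@,@,
,@,,@
,,@,,
,@@,,
@,@,,
k=13  @@@,@
,,,,,
@@@,@
,@,@@
@,@@,
,,@@,
@,,@@
k=14  ,@@,,
,,,,,
,@@,@
,,,,,
@,,,,
@,,,,
,,,,,
k=15  ,,,,,
@,,@,
,,,,,
@@,,,
,,,,,
,,,,,
,@,,,
k=16  ,,,,,
,,,,,
@@,,@
,,,,,
,,,,,
,,,,,
,,,,,
k=17  ,,,,,
@,,,,
@,,,,
@,,,,
,,,,,
,,,,,
,,,,,
k=18  ,,,,,
,,,,,
@@,,@
,,,,,
,,,,,
,,,,,
,,,,,

0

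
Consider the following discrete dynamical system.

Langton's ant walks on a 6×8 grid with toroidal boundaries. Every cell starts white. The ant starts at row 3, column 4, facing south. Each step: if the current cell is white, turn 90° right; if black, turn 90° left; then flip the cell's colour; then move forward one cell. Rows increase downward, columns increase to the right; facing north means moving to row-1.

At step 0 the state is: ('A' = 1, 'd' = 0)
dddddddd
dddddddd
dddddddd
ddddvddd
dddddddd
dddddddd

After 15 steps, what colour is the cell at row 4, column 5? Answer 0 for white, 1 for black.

1

gen 0: dddddddd
dddddddd
dddddddd
ddddvddd
dddddddd
dddddddd
gen 1: dddddddd
dddddddd
dddddddd
ddd<Addd
dddddddd
dddddddd
gen 2: dddddddd
dddddddd
ddd^dddd
dddAAddd
dddddddd
dddddddd
gen 3: dddddddd
dddddddd
dddA>ddd
dddAAddd
dddddddd
dddddddd
gen 4: dddddddd
dddddddd
dddAAddd
dddAvddd
dddddddd
dddddddd
gen 5: dddddddd
dddddddd
dddAAddd
dddAd>dd
dddddddd
dddddddd
gen 6: dddddddd
dddddddd
dddAAddd
dddAdAdd
dddddvdd
dddddddd
gen 7: dddddddd
dddddddd
dddAAddd
dddAdAdd
dddd<Add
dddddddd
gen 8: dddddddd
dddddddd
dddAAddd
dddA^Add
ddddAAdd
dddddddd
gen 9: dddddddd
dddddddd
dddAAddd
dddAA>dd
ddddAAdd
dddddddd
gen 10: dddddddd
dddddddd
dddAA^dd
dddAAddd
ddddAAdd
dddddddd
gen 11: dddddddd
dddddddd
dddAAA>d
dddAAddd
ddddAAdd
dddddddd
gen 12: dddddddd
dddddddd
dddAAAAd
dddAAdvd
ddddAAdd
dddddddd
gen 13: dddddddd
dddddddd
dddAAAAd
dddAA<Ad
ddddAAdd
dddddddd
gen 14: dddddddd
dddddddd
dddAA^Ad
dddAAAAd
ddddAAdd
dddddddd
gen 15: dddddddd
dddddddd
dddA<dAd
dddAAAAd
ddddAAdd
dddddddd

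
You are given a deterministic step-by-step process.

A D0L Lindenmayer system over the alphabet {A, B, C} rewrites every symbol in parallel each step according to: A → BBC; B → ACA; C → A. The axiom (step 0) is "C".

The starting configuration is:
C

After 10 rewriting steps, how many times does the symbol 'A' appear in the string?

1008

t=0: C
t=1: A
t=2: BBC
t=3: ACAACAA
t=4: BBCABBCBBCABBCBBC
t=5: ACAACAABBCACAACAAACAACAABBCACAACAAACAACAA
t=6: BBCABBCBBCABBCBBCACAACAABBCABBCBBCABBCBBCBBCABBCBBCABBCBBCACAACAABBCABBCBBCABBCBBCBBCABBCBBCABBCBBC
t=7: ACAACAABBCACAACAAACAACAABBCACAACAAACAACAABBCABBCBBCABBCBBC…BBCACAACAAACAACAAACAACAABBCACAACAAACAACAABBCACAACAAACAACAA  (len 239)
t=8: BBCABBCBBCABBCBBCACAACAABBCABBCBBCABBCBBCBBCABBCBBCABBCBBC…BBCABBCBBCABBCBBCACAACAABBCABBCBBCABBCBBCBBCABBCBBCABBCBBC  (len 577)
t=9: ACAACAABBCACAACAAACAACAABBCACAACAAACAACAABBCABBCBBCABBCBBC…BBCACAACAAACAACAAACAACAABBCACAACAAACAACAABBCACAACAAACAACAA  (len 1393)
t=10: BBCABBCBBCABBCBBCACAACAABBCABBCBBCABBCBBCBBCABBCBBCABBCBBC…BBCABBCBBCABBCBBCACAACAABBCABBCBBCABBCBBCBBCABBCBBCABBCBBC  (len 3363)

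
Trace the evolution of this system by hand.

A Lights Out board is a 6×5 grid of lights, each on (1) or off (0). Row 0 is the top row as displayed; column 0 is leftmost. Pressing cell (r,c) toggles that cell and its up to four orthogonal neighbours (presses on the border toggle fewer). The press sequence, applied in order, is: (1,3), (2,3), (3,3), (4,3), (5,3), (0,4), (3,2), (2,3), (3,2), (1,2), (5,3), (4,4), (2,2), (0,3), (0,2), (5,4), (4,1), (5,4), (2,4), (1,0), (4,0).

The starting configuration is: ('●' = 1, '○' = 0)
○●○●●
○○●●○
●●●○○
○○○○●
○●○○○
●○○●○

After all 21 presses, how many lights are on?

15

t=0: ○●○●●
○○●●○
●●●○○
○○○○●
○●○○○
●○○●○
t=1: ○●○○●
○○○○●
●●●●○
○○○○●
○●○○○
●○○●○
t=2: ○●○○●
○○○●●
●●○○●
○○○●●
○●○○○
●○○●○
t=3: ○●○○●
○○○●●
●●○●●
○○●○○
○●○●○
●○○●○
t=4: ○●○○●
○○○●●
●●○●●
○○●●○
○●●○●
●○○○○
t=5: ○●○○●
○○○●●
●●○●●
○○●●○
○●●●●
●○●●●
t=6: ○●○●○
○○○●○
●●○●●
○○●●○
○●●●●
●○●●●
t=7: ○●○●○
○○○●○
●●●●●
○●○○○
○●○●●
●○●●●
t=8: ○●○●○
○○○○○
●●○○○
○●○●○
○●○●●
●○●●●
t=9: ○●○●○
○○○○○
●●●○○
○○●○○
○●●●●
●○●●●
t=10: ○●●●○
○●●●○
●●○○○
○○●○○
○●●●●
●○●●●
t=11: ○●●●○
○●●●○
●●○○○
○○●○○
○●●○●
●○○○○
t=12: ○●●●○
○●●●○
●●○○○
○○●○●
○●●●○
●○○○●
t=13: ○●●●○
○●○●○
●○●●○
○○○○●
○●●●○
●○○○●
t=14: ○●○○●
○●○○○
●○●●○
○○○○●
○●●●○
●○○○●
t=15: ○○●●●
○●●○○
●○●●○
○○○○●
○●●●○
●○○○●
t=16: ○○●●●
○●●○○
●○●●○
○○○○●
○●●●●
●○○●○
t=17: ○○●●●
○●●○○
●○●●○
○●○○●
●○○●●
●●○●○
t=18: ○○●●●
○●●○○
●○●●○
○●○○●
●○○●○
●●○○●
t=19: ○○●●●
○●●○●
●○●○●
○●○○○
●○○●○
●●○○●
t=20: ●○●●●
●○●○●
○○●○●
○●○○○
●○○●○
●●○○●
t=21: ●○●●●
●○●○●
○○●○●
●●○○○
○●○●○
○●○○●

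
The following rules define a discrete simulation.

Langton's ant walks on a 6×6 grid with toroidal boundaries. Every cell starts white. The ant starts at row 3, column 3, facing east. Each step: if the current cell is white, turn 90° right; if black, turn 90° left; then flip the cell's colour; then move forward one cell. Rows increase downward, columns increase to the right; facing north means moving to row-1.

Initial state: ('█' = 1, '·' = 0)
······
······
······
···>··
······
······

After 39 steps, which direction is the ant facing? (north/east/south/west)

south

step 0: ······
······
······
···>··
······
······
step 1: ······
······
······
···█··
···v··
······
step 2: ······
······
······
···█··
··<█··
······
step 3: ······
······
······
··^█··
··██··
······
step 4: ······
······
······
··█>··
··██··
······
step 5: ······
······
···^··
··█···
··██··
······
step 6: ······
······
···█>·
··█···
··██··
······
step 7: ······
······
···██·
··█·v·
··██··
······
step 8: ······
······
···██·
··█<█·
··██··
······
step 9: ······
······
···^█·
··███·
··██··
······
step 10: ······
······
··<·█·
··███·
··██··
······
step 11: ······
··^···
··█·█·
··███·
··██··
······
step 12: ······
··█>··
··█·█·
··███·
··██··
······
step 13: ······
··██··
··█v█·
··███·
··██··
······
step 14: ······
··██··
··<██·
··███·
··██··
······
step 15: ······
··██··
···██·
··v██·
··██··
······
step 16: ······
··██··
···██·
···>█·
··██··
······
step 17: ······
··██··
···^█·
····█·
··██··
······
step 18: ······
··██··
··<·█·
····█·
··██··
······
step 19: ······
··^█··
··█·█·
····█·
··██··
······
step 20: ······
·<·█··
··█·█·
····█·
··██··
······
step 21: ·^····
·█·█··
··█·█·
····█·
··██··
······
step 22: ·█>···
·█·█··
··█·█·
····█·
··██··
······
step 23: ·██···
·█v█··
··█·█·
····█·
··██··
······
step 24: ·██···
·<██··
··█·█·
····█·
··██··
······
step 25: ·██···
··██··
·v█·█·
····█·
··██··
······
step 26: ·██···
··██··
<██·█·
····█·
··██··
······
step 27: ·██···
^·██··
███·█·
····█·
··██··
······
step 28: ·██···
█>██··
███·█·
····█·
··██··
······
step 29: ·██···
████··
█v█·█·
····█·
··██··
······
step 30: ·██···
████··
█·>·█·
····█·
··██··
······
step 31: ·██···
██^█··
█···█·
····█·
··██··
······
step 32: ·██···
█<·█··
█···█·
····█·
··██··
······
step 33: ·██···
█··█··
█v··█·
····█·
··██··
······
step 34: ·██···
█··█··
<█··█·
····█·
··██··
······
step 35: ·██···
█··█··
·█··█·
v···█·
··██··
······
step 36: ·██···
█··█··
·█··█·
█···█<
··██··
······
step 37: ·██···
█··█··
·█··█^
█···██
··██··
······
step 38: ·██···
█··█··
>█··██
█···██
··██··
······
step 39: ·██···
█··█··
██··██
v···██
··██··
······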